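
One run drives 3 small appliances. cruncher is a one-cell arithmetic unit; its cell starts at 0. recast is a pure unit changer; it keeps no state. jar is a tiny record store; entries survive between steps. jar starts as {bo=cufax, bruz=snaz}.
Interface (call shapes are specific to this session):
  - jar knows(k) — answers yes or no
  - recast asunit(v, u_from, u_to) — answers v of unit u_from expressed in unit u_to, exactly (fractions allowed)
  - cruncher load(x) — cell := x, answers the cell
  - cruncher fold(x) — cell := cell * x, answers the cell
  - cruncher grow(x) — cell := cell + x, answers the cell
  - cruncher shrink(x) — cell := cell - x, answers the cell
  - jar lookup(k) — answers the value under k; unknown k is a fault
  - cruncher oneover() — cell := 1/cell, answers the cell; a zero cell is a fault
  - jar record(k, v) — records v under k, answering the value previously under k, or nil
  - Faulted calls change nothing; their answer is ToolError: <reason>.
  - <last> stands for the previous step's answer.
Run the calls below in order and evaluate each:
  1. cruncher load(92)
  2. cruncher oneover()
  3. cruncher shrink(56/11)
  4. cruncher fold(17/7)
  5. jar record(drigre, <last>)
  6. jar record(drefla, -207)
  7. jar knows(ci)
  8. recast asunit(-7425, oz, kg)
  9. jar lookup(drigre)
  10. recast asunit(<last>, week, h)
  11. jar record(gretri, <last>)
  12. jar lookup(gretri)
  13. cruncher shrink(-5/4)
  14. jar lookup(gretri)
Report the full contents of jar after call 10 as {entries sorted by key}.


Answer: {bo=cufax, bruz=snaz, drefla=-207, drigre=-87397/7084}

Derivation:
> cruncher load x→92
[out] 92
> cruncher oneover
[out] 1/92
> cruncher shrink x→56/11
[out] -5141/1012
> cruncher fold x→17/7
[out] -87397/7084
> jar record k→drigre v→<last>
[out] nil
> jar record k→drefla v→-207
[out] nil
> jar knows k→ci
[out] no
> recast asunit v→-7425 u_from→oz u_to→kg
[out] -13471693389/64000000
> jar lookup k→drigre
[out] -87397/7084
> recast asunit v→<last> u_from→week u_to→h
[out] -524382/253
> jar record k→gretri v→<last>
[out] nil
> jar lookup k→gretri
[out] -524382/253
> cruncher shrink x→-5/4
[out] -39271/3542
> jar lookup k→gretri
[out] -524382/253


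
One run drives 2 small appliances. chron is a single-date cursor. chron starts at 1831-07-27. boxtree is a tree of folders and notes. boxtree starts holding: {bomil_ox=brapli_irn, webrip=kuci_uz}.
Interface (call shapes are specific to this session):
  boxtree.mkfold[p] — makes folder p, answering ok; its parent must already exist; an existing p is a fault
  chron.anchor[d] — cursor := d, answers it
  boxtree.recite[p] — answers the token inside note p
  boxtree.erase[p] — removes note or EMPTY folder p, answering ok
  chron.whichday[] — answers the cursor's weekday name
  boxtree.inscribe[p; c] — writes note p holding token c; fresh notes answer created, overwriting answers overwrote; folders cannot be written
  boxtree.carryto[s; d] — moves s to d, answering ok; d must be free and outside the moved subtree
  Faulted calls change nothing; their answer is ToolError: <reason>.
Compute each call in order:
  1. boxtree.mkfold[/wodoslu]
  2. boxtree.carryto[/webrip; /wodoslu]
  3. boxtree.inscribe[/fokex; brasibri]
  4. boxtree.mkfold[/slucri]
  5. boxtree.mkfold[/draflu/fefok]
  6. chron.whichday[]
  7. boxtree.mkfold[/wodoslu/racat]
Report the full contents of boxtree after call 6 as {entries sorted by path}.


I invoke mkfold(/wodoslu), yielding ok.
I call carryto(/webrip, /wodoslu), which returns ToolError: exists.
I run inscribe(/fokex, brasibri), → created.
I try mkfold(/slucri): ok.
Then mkfold(/draflu/fefok), and get ToolError: no parent.
I invoke whichday(), yielding Wednesday.
Invoking mkfold(/wodoslu/racat), and observe ok.

Answer: {bomil_ox=brapli_irn, fokex=brasibri, slucri/, webrip=kuci_uz, wodoslu/}


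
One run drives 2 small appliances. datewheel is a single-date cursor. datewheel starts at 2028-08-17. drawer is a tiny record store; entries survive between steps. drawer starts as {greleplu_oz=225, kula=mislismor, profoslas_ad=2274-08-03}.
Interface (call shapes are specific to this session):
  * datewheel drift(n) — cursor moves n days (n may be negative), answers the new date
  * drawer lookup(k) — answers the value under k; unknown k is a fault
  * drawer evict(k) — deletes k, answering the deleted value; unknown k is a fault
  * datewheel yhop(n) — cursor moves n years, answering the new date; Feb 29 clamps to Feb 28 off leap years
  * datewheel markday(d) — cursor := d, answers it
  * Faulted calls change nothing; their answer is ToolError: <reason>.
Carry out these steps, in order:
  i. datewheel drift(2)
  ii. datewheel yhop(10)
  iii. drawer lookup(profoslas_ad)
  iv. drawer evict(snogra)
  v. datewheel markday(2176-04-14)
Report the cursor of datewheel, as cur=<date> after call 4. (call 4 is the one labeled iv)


~$ datewheel drift n: 2
  2028-08-19
~$ datewheel yhop n: 10
  2038-08-19
~$ drawer lookup k: profoslas_ad
  2274-08-03
~$ drawer evict k: snogra
  ToolError: no such key snogra
~$ datewheel markday d: 2176-04-14
  2176-04-14

Answer: cur=2038-08-19


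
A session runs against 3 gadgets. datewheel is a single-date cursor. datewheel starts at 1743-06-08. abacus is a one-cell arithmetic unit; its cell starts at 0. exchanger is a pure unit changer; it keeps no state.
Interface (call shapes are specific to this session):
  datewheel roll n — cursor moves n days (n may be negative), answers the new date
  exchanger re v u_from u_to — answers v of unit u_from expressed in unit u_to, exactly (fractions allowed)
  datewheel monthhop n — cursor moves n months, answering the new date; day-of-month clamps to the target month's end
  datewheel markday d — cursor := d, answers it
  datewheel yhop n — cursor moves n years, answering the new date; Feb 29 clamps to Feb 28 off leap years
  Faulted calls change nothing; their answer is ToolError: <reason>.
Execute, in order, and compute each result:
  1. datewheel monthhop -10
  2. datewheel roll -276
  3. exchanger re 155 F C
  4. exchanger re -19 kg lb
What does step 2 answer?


Do: datewheel monthhop[n='-10']
See: 1742-08-08
Do: datewheel roll[n='-276']
See: 1741-11-05
Do: exchanger re[v='155'; u_from='F'; u_to='C']
See: 205/3
Do: exchanger re[v='-19'; u_from='kg'; u_to='lb']
See: -1900000000/45359237

Answer: 1741-11-05


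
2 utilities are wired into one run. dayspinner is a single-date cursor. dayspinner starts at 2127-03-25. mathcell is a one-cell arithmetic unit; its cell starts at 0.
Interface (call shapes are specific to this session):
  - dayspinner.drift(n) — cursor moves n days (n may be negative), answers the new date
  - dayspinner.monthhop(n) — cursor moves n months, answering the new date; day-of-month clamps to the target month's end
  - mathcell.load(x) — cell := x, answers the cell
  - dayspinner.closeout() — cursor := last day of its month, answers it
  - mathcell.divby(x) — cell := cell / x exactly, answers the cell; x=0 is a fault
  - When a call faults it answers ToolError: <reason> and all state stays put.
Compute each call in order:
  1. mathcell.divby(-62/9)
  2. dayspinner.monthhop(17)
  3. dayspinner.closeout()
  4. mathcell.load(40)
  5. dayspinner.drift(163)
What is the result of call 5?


>> mathcell.divby(x→-62/9)
<< 0
>> dayspinner.monthhop(n→17)
<< 2128-08-25
>> dayspinner.closeout()
<< 2128-08-31
>> mathcell.load(x→40)
<< 40
>> dayspinner.drift(n→163)
<< 2129-02-10

Answer: 2129-02-10


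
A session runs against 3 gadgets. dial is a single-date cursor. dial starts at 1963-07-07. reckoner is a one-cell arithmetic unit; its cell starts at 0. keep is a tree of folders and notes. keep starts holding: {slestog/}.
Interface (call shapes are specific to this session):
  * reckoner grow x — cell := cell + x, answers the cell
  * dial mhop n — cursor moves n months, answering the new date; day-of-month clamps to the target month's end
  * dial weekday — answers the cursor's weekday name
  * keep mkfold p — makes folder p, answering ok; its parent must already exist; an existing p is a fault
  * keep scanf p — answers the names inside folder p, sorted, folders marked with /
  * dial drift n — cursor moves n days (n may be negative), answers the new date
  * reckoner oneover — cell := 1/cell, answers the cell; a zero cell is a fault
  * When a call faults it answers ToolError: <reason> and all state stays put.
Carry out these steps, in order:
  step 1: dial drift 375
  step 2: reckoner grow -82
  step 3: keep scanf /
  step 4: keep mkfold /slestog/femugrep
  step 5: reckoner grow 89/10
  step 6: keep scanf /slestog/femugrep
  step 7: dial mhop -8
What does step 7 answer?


! dial drift(375) : 1964-07-16
! reckoner grow(-82) : -82
! keep scanf(/) : [slestog/]
! keep mkfold(/slestog/femugrep) : ok
! reckoner grow(89/10) : -731/10
! keep scanf(/slestog/femugrep) : []
! dial mhop(-8) : 1963-11-16

Answer: 1963-11-16


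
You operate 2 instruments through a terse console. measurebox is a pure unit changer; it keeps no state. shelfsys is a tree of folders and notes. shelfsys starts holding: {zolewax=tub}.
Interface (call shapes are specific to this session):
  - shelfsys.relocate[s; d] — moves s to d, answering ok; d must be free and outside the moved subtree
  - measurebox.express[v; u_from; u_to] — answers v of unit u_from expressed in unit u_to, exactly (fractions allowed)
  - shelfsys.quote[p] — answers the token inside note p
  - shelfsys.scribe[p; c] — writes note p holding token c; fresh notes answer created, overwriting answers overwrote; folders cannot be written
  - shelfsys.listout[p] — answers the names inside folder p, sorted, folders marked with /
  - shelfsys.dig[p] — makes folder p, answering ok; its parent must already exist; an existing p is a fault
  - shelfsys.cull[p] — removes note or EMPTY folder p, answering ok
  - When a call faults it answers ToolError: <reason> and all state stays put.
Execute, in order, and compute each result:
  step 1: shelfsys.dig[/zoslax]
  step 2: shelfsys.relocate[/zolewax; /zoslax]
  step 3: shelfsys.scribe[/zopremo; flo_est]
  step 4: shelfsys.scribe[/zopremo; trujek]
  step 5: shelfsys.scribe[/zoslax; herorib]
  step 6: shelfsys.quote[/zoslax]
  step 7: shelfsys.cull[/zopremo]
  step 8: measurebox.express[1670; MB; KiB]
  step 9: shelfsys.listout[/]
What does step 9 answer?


! shelfsys.dig(p='/zoslax') == ok
! shelfsys.relocate(s='/zolewax', d='/zoslax') == ToolError: exists
! shelfsys.scribe(p='/zopremo', c='flo_est') == created
! shelfsys.scribe(p='/zopremo', c='trujek') == overwrote
! shelfsys.scribe(p='/zoslax', c='herorib') == ToolError: is a directory
! shelfsys.quote(p='/zoslax') == ToolError: is a directory
! shelfsys.cull(p='/zopremo') == ok
! measurebox.express(v='1670', u_from='MB', u_to='KiB') == 13046875/8
! shelfsys.listout(p='/') == [zolewax, zoslax/]

Answer: [zolewax, zoslax/]


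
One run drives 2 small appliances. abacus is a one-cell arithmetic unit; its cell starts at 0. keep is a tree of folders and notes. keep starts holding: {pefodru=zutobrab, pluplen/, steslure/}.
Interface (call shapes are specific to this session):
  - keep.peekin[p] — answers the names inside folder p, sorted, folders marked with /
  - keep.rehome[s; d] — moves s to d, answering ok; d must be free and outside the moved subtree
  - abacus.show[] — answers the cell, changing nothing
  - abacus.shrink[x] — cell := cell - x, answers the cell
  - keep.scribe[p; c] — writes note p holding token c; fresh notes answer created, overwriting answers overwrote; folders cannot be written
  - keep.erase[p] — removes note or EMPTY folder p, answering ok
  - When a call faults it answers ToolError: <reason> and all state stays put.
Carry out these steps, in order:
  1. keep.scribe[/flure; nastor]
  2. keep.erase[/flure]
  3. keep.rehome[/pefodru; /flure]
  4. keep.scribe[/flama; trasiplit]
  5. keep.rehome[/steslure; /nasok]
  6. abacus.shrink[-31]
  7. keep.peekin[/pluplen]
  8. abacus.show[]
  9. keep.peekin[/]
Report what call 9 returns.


Answer: [flama, flure, nasok/, pluplen/]

Derivation:
>> keep.scribe(p: /flure, c: nastor)
<< created
>> keep.erase(p: /flure)
<< ok
>> keep.rehome(s: /pefodru, d: /flure)
<< ok
>> keep.scribe(p: /flama, c: trasiplit)
<< created
>> keep.rehome(s: /steslure, d: /nasok)
<< ok
>> abacus.shrink(x: -31)
<< 31
>> keep.peekin(p: /pluplen)
<< []
>> abacus.show()
<< 31
>> keep.peekin(p: /)
<< [flama, flure, nasok/, pluplen/]


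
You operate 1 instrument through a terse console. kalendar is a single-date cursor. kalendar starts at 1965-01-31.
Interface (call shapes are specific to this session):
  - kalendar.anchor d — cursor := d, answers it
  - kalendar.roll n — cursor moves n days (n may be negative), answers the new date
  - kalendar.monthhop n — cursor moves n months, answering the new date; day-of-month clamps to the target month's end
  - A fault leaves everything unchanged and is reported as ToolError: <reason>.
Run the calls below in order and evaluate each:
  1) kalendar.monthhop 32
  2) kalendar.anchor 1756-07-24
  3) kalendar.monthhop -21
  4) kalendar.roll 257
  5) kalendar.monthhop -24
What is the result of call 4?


Answer: 1755-07-08

Derivation:
Act: kalendar.monthhop[n=32]
Obs: 1967-09-30
Act: kalendar.anchor[d=1756-07-24]
Obs: 1756-07-24
Act: kalendar.monthhop[n=-21]
Obs: 1754-10-24
Act: kalendar.roll[n=257]
Obs: 1755-07-08
Act: kalendar.monthhop[n=-24]
Obs: 1753-07-08


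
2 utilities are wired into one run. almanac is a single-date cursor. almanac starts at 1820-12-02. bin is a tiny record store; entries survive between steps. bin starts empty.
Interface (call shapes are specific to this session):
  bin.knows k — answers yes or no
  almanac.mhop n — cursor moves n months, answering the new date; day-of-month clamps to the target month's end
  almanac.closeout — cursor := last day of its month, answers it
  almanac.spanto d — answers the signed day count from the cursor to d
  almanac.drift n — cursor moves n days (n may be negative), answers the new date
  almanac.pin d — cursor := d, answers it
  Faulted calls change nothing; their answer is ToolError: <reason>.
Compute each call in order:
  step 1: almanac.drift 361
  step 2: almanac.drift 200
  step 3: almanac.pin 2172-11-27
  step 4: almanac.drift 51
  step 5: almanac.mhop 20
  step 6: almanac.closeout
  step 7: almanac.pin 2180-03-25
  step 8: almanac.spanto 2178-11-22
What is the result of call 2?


Answer: 1822-06-16

Derivation:
CALL almanac.drift[n='361']
RET  1821-11-28
CALL almanac.drift[n='200']
RET  1822-06-16
CALL almanac.pin[d='2172-11-27']
RET  2172-11-27
CALL almanac.drift[n='51']
RET  2173-01-17
CALL almanac.mhop[n='20']
RET  2174-09-17
CALL almanac.closeout[]
RET  2174-09-30
CALL almanac.pin[d='2180-03-25']
RET  2180-03-25
CALL almanac.spanto[d='2178-11-22']
RET  -489


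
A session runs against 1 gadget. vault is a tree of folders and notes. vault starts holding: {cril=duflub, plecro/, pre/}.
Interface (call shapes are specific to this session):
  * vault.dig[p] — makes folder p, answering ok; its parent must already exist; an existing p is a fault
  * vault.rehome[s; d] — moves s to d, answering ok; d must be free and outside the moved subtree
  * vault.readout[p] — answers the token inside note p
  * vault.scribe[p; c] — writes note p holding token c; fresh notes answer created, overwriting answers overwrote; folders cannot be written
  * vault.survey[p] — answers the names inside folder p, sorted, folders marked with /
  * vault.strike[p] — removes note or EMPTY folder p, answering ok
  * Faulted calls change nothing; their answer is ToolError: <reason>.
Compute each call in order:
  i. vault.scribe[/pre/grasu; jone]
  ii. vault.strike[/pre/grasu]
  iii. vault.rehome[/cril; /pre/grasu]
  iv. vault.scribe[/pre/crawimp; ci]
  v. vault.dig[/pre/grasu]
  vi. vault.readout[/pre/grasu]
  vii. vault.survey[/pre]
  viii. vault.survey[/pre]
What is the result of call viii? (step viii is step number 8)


Answer: [crawimp, grasu]

Derivation:
Next I call vault.scribe(p→/pre/grasu, c→jone), which returns created.
Calling vault.strike(p→/pre/grasu), and get ok.
Invoking vault.rehome(s→/cril, d→/pre/grasu), and get ok.
I use vault.scribe(p→/pre/crawimp, c→ci), and get created.
Calling vault.dig(p→/pre/grasu), which returns ToolError: exists.
I use vault.readout(p→/pre/grasu), and observe duflub.
I use vault.survey(p→/pre), and see [crawimp, grasu].
I invoke vault.survey(p→/pre), and get [crawimp, grasu].


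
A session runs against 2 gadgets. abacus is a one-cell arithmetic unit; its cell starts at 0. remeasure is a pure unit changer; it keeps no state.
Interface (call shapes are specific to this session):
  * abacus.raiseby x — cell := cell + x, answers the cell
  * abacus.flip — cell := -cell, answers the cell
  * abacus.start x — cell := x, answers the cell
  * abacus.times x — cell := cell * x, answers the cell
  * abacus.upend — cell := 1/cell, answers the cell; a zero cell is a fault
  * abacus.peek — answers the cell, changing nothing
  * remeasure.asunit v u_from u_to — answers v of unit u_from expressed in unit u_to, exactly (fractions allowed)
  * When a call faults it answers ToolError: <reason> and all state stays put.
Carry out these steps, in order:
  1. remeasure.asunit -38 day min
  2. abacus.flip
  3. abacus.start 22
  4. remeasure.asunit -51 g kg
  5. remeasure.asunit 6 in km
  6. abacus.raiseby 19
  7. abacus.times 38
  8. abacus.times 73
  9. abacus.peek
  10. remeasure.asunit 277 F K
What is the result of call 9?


Answer: 113734

Derivation:
>> asunit(v='-38', u_from='day', u_to='min')
<< -54720
>> flip()
<< 0
>> start(x='22')
<< 22
>> asunit(v='-51', u_from='g', u_to='kg')
<< -51/1000
>> asunit(v='6', u_from='in', u_to='km')
<< 381/2500000
>> raiseby(x='19')
<< 41
>> times(x='38')
<< 1558
>> times(x='73')
<< 113734
>> peek()
<< 113734
>> asunit(v='277', u_from='F', u_to='K')
<< 73667/180


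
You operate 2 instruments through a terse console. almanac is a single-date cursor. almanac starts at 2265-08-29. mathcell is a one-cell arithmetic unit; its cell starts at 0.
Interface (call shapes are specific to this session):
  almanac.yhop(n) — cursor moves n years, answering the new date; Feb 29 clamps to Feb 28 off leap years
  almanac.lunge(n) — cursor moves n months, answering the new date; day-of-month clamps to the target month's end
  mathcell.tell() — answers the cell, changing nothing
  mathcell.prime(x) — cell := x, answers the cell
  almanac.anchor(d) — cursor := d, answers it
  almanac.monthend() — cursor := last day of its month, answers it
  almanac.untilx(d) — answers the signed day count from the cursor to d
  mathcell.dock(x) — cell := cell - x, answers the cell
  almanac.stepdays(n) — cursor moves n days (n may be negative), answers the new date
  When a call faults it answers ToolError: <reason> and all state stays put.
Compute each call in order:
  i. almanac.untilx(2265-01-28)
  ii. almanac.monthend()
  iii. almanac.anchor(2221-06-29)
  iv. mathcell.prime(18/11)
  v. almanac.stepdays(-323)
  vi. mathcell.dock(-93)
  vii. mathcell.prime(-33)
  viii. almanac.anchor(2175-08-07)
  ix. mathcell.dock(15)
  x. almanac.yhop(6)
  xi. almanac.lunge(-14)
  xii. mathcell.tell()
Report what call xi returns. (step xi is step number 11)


-> untilx(d=2265-01-28)
<- -213
-> monthend()
<- 2265-08-31
-> anchor(d=2221-06-29)
<- 2221-06-29
-> prime(x=18/11)
<- 18/11
-> stepdays(n=-323)
<- 2220-08-10
-> dock(x=-93)
<- 1041/11
-> prime(x=-33)
<- -33
-> anchor(d=2175-08-07)
<- 2175-08-07
-> dock(x=15)
<- -48
-> yhop(n=6)
<- 2181-08-07
-> lunge(n=-14)
<- 2180-06-07
-> tell()
<- -48

Answer: 2180-06-07


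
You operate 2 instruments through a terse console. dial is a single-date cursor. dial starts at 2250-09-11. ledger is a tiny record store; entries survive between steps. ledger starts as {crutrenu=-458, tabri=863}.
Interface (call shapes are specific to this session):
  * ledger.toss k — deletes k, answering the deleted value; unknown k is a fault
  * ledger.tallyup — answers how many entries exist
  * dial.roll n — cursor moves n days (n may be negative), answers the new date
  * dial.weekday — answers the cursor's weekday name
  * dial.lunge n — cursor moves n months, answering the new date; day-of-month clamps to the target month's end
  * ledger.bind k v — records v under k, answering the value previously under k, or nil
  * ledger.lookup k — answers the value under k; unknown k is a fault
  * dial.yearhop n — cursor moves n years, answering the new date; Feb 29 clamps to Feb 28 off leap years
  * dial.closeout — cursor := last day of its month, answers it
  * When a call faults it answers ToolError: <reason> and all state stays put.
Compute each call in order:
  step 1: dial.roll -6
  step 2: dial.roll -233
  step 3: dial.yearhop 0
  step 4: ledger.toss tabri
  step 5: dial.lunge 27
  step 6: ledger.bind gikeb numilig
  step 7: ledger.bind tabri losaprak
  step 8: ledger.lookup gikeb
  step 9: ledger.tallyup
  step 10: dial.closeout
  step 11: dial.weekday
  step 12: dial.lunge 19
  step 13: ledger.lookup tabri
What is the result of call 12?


Answer: 2253-11-30

Derivation:
I run dial.roll on n=-6, and observe 2250-09-05.
I run dial.roll on n=-233, giving 2250-01-15.
Next I call dial.yearhop on n=0, → 2250-01-15.
I try ledger.toss on k=tabri, yielding 863.
I run dial.lunge on n=27, and see 2252-04-15.
I try ledger.bind on k=gikeb, v=numilig, and observe nil.
Invoking ledger.bind on k=tabri, v=losaprak, which returns nil.
Then ledger.lookup on k=gikeb, → numilig.
I call ledger.tallyup: 3.
Then dial.closeout(), and observe 2252-04-30.
Now I run dial.weekday(), — result: Friday.
Calling dial.lunge on n=19, giving 2253-11-30.
Invoking ledger.lookup on k=tabri, and get losaprak.


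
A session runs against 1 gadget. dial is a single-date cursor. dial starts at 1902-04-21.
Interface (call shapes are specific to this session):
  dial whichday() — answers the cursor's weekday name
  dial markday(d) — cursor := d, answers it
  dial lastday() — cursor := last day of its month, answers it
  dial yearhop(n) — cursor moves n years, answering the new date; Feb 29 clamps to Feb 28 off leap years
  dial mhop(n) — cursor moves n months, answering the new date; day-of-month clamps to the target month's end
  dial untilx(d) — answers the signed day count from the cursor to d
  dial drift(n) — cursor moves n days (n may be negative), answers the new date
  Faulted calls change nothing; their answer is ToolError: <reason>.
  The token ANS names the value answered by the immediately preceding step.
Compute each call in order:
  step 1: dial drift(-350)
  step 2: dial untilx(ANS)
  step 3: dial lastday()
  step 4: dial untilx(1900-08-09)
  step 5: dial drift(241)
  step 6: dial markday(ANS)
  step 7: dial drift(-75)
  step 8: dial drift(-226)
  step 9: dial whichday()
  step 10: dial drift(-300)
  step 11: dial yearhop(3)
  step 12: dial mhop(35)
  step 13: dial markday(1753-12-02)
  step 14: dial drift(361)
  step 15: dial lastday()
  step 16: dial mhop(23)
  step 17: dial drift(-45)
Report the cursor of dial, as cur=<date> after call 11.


Answer: cur=1903-06-05

Derivation:
·→ dial drift(n='-350')
·← 1901-05-06
·→ dial untilx(d='ANS')
·← 0
·→ dial lastday()
·← 1901-05-31
·→ dial untilx(d='1900-08-09')
·← -295
·→ dial drift(n='241')
·← 1902-01-27
·→ dial markday(d='ANS')
·← 1902-01-27
·→ dial drift(n='-75')
·← 1901-11-13
·→ dial drift(n='-226')
·← 1901-04-01
·→ dial whichday()
·← Monday
·→ dial drift(n='-300')
·← 1900-06-05
·→ dial yearhop(n='3')
·← 1903-06-05
·→ dial mhop(n='35')
·← 1906-05-05
·→ dial markday(d='1753-12-02')
·← 1753-12-02
·→ dial drift(n='361')
·← 1754-11-28
·→ dial lastday()
·← 1754-11-30
·→ dial mhop(n='23')
·← 1756-10-30
·→ dial drift(n='-45')
·← 1756-09-15


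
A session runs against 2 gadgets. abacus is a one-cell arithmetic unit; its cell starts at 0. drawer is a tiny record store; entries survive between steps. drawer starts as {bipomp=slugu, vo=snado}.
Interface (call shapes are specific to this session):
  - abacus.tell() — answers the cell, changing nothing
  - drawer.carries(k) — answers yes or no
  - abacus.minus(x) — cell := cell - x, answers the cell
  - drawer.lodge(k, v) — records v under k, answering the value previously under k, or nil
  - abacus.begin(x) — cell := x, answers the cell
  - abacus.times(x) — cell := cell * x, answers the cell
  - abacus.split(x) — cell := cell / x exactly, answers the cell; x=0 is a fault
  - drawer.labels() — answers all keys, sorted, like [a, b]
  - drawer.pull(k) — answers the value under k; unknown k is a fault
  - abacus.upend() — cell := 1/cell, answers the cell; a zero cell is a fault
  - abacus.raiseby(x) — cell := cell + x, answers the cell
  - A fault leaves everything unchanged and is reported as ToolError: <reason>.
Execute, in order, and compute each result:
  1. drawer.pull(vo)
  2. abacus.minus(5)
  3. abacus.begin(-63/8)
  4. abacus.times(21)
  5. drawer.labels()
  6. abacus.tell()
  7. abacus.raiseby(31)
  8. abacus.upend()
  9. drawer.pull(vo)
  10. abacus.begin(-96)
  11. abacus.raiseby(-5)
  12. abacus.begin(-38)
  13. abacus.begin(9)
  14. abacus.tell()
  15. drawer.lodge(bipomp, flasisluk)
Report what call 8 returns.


CALL drawer.pull[k: vo]
RET  snado
CALL abacus.minus[x: 5]
RET  -5
CALL abacus.begin[x: -63/8]
RET  -63/8
CALL abacus.times[x: 21]
RET  -1323/8
CALL drawer.labels[]
RET  [bipomp, vo]
CALL abacus.tell[]
RET  -1323/8
CALL abacus.raiseby[x: 31]
RET  -1075/8
CALL abacus.upend[]
RET  -8/1075
CALL drawer.pull[k: vo]
RET  snado
CALL abacus.begin[x: -96]
RET  -96
CALL abacus.raiseby[x: -5]
RET  -101
CALL abacus.begin[x: -38]
RET  -38
CALL abacus.begin[x: 9]
RET  9
CALL abacus.tell[]
RET  9
CALL drawer.lodge[k: bipomp; v: flasisluk]
RET  slugu

Answer: -8/1075


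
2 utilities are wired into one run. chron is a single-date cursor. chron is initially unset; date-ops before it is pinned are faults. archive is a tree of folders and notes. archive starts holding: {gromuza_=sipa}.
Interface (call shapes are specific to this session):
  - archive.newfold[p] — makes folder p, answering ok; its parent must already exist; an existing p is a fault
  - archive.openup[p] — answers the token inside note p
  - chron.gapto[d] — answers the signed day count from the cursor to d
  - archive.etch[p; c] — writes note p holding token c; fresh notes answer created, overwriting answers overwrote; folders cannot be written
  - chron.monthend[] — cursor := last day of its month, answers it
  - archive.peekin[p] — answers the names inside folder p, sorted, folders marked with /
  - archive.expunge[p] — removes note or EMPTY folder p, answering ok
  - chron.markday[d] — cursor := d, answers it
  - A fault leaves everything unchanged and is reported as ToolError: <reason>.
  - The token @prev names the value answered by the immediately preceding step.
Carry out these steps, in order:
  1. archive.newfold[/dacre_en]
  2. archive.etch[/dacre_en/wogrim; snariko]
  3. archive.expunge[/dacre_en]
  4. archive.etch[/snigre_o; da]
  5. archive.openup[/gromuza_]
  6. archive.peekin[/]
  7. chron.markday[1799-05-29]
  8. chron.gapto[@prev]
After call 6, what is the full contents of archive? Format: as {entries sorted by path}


Answer: {dacre_en/, dacre_en/wogrim=snariko, gromuza_=sipa, snigre_o=da}

Derivation:
==> newfold(p: /dacre_en)
<== ok
==> etch(p: /dacre_en/wogrim, c: snariko)
<== created
==> expunge(p: /dacre_en)
<== ToolError: not empty
==> etch(p: /snigre_o, c: da)
<== created
==> openup(p: /gromuza_)
<== sipa
==> peekin(p: /)
<== [dacre_en/, gromuza_, snigre_o]
==> markday(d: 1799-05-29)
<== 1799-05-29
==> gapto(d: @prev)
<== 0


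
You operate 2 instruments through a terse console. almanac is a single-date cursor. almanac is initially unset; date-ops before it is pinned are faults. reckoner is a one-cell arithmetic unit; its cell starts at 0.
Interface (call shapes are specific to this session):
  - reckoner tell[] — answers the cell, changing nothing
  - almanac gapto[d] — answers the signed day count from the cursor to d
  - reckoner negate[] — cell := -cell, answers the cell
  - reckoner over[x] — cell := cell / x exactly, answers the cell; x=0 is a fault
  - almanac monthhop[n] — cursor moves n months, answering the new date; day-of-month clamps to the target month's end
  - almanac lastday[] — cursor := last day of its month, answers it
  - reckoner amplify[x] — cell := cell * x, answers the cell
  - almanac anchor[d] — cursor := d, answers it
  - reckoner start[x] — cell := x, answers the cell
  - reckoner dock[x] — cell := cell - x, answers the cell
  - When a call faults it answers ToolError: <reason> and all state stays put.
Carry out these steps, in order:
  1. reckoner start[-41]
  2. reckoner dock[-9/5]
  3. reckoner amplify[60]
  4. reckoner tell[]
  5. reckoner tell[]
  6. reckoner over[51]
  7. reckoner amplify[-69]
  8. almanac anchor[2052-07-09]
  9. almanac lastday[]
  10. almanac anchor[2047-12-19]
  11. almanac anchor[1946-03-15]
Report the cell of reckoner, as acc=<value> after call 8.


Answer: acc=54096/17

Derivation:
-> reckoner start(x: -41)
<- -41
-> reckoner dock(x: -9/5)
<- -196/5
-> reckoner amplify(x: 60)
<- -2352
-> reckoner tell()
<- -2352
-> reckoner tell()
<- -2352
-> reckoner over(x: 51)
<- -784/17
-> reckoner amplify(x: -69)
<- 54096/17
-> almanac anchor(d: 2052-07-09)
<- 2052-07-09
-> almanac lastday()
<- 2052-07-31
-> almanac anchor(d: 2047-12-19)
<- 2047-12-19
-> almanac anchor(d: 1946-03-15)
<- 1946-03-15


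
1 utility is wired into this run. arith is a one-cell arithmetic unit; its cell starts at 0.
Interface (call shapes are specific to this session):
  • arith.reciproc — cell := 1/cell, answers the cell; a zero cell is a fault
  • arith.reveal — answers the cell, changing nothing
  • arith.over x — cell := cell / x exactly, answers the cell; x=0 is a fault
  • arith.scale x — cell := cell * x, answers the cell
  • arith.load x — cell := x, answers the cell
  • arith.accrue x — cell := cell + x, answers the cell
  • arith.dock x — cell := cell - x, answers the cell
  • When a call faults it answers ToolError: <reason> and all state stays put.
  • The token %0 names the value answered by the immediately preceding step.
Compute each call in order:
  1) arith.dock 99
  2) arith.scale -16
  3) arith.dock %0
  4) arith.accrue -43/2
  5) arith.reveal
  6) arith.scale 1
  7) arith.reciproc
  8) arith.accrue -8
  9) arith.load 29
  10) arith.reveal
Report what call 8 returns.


Answer: -346/43

Derivation:
;; 1. dock(x: 99) ~> -99
;; 2. scale(x: -16) ~> 1584
;; 3. dock(x: %0) ~> 0
;; 4. accrue(x: -43/2) ~> -43/2
;; 5. reveal() ~> -43/2
;; 6. scale(x: 1) ~> -43/2
;; 7. reciproc() ~> -2/43
;; 8. accrue(x: -8) ~> -346/43
;; 9. load(x: 29) ~> 29
;; 10. reveal() ~> 29


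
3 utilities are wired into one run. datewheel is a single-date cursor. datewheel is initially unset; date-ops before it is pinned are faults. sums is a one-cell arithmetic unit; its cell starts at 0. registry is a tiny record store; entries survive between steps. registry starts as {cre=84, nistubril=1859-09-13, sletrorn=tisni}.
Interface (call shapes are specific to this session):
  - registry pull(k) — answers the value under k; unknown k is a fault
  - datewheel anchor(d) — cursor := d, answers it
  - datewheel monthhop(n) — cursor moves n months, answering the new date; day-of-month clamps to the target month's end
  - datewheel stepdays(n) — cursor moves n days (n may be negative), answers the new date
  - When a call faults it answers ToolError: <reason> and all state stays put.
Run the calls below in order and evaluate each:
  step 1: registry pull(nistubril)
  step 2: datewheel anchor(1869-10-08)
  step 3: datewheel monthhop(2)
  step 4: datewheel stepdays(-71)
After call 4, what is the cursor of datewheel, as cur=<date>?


Answer: cur=1869-09-28

Derivation:
·→ registry pull(k→nistubril)
·← 1859-09-13
·→ datewheel anchor(d→1869-10-08)
·← 1869-10-08
·→ datewheel monthhop(n→2)
·← 1869-12-08
·→ datewheel stepdays(n→-71)
·← 1869-09-28


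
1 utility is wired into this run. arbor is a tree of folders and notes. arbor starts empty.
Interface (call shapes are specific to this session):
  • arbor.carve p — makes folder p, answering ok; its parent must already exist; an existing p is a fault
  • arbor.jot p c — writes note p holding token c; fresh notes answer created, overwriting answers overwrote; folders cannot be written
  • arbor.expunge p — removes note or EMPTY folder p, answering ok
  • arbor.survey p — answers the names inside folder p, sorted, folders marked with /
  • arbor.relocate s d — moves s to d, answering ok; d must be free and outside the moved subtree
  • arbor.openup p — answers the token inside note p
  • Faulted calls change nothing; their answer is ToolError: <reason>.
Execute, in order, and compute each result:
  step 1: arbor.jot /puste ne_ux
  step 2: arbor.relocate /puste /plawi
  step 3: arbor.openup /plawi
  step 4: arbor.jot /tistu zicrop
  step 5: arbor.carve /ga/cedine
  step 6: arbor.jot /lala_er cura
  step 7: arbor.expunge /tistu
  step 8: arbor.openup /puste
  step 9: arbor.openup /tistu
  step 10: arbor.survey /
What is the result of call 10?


Answer: [lala_er, plawi]

Derivation:
Do: arbor.jot[p=/puste; c=ne_ux]
See: created
Do: arbor.relocate[s=/puste; d=/plawi]
See: ok
Do: arbor.openup[p=/plawi]
See: ne_ux
Do: arbor.jot[p=/tistu; c=zicrop]
See: created
Do: arbor.carve[p=/ga/cedine]
See: ToolError: no parent
Do: arbor.jot[p=/lala_er; c=cura]
See: created
Do: arbor.expunge[p=/tistu]
See: ok
Do: arbor.openup[p=/puste]
See: ToolError: not found
Do: arbor.openup[p=/tistu]
See: ToolError: not found
Do: arbor.survey[p=/]
See: [lala_er, plawi]


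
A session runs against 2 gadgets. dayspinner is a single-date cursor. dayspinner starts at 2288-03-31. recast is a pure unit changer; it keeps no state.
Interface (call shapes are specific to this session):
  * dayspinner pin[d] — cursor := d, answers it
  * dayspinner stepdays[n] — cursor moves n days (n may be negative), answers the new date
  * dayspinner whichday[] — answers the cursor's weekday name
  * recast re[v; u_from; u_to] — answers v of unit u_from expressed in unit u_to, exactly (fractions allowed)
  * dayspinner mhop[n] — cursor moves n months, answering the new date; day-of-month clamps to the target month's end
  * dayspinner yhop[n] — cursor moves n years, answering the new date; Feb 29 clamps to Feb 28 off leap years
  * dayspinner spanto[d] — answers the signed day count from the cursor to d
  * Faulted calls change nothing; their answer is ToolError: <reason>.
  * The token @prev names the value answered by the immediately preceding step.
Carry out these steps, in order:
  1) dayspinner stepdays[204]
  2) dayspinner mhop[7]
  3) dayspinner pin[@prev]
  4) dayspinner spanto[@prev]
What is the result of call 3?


-- 1. dayspinner stepdays(n: 204) ~> 2288-10-21
-- 2. dayspinner mhop(n: 7) ~> 2289-05-21
-- 3. dayspinner pin(d: @prev) ~> 2289-05-21
-- 4. dayspinner spanto(d: @prev) ~> 0

Answer: 2289-05-21


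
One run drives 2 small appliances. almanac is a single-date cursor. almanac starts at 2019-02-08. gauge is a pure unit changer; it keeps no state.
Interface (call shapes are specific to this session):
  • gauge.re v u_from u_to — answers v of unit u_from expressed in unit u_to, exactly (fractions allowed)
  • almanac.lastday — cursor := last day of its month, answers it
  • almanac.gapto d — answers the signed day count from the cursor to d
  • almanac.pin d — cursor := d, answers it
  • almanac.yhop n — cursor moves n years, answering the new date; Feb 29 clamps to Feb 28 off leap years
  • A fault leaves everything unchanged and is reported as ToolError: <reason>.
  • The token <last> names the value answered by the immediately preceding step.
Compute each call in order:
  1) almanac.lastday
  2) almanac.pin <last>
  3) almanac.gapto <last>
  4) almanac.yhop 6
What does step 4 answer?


Answer: 2025-02-28

Derivation:
I use lastday(), yielding 2019-02-28.
Calling pin with d='<last>', and see 2019-02-28.
I call gapto with d='<last>', → 0.
Now I run yhop with n='6', and get 2025-02-28.


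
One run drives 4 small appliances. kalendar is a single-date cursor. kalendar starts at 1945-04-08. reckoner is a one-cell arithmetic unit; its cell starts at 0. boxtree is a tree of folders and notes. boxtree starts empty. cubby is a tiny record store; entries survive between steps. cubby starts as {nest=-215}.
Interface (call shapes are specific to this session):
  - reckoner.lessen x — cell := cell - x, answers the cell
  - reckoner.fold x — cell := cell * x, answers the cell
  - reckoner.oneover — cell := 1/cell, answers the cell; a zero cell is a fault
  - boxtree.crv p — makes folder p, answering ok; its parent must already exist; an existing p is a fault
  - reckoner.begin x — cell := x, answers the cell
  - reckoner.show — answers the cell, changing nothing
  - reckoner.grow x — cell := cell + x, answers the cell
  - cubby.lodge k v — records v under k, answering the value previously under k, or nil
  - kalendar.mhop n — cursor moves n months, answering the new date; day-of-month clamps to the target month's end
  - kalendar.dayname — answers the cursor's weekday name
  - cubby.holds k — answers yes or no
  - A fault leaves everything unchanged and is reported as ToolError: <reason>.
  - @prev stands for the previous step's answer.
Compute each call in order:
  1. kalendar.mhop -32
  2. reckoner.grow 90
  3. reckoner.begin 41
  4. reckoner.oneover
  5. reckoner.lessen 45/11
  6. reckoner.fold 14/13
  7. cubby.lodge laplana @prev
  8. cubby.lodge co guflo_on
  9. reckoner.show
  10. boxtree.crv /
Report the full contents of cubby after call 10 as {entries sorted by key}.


Answer: {co=guflo_on, laplana=-25676/5863, nest=-215}

Derivation:
-> mhop(-32)
<- 1942-08-08
-> grow(90)
<- 90
-> begin(41)
<- 41
-> oneover()
<- 1/41
-> lessen(45/11)
<- -1834/451
-> fold(14/13)
<- -25676/5863
-> lodge(laplana, @prev)
<- nil
-> lodge(co, guflo_on)
<- nil
-> show()
<- -25676/5863
-> crv(/)
<- ToolError: exists


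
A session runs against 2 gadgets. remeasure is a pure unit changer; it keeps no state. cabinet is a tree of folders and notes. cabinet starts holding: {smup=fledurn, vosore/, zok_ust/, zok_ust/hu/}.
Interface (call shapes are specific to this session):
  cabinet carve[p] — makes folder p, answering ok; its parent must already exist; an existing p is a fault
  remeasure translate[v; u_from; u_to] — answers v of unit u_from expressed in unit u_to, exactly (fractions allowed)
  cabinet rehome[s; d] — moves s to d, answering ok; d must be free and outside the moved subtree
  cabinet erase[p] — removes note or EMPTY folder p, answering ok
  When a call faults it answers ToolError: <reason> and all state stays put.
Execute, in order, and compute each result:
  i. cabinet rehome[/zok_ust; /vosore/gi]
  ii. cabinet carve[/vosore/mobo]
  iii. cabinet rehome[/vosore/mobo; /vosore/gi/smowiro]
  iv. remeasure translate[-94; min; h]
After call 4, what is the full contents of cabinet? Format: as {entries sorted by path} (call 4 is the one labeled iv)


Answer: {smup=fledurn, vosore/, vosore/gi/, vosore/gi/hu/, vosore/gi/smowiro/}

Derivation:
Do: cabinet rehome[/zok_ust; /vosore/gi]
See: ok
Do: cabinet carve[/vosore/mobo]
See: ok
Do: cabinet rehome[/vosore/mobo; /vosore/gi/smowiro]
See: ok
Do: remeasure translate[-94; min; h]
See: -47/30


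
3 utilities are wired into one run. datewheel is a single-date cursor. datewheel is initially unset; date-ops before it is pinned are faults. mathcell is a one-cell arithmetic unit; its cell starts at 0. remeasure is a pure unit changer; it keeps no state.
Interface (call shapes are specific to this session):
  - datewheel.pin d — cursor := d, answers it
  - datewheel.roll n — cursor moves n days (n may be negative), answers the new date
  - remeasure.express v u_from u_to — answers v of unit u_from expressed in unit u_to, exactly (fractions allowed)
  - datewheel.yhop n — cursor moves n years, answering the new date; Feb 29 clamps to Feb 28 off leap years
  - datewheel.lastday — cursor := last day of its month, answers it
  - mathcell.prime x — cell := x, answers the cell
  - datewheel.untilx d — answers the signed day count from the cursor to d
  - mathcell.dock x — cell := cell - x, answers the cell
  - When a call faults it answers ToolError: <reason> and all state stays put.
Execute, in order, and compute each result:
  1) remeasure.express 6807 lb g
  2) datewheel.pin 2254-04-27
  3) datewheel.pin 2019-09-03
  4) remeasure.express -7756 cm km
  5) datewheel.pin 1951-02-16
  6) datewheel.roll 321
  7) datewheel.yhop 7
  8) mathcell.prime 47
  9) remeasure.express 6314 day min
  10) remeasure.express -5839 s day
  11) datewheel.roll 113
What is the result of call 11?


Answer: 1959-04-26

Derivation:
Act: remeasure.express[v→6807; u_from→lb; u_to→g]
Obs: 308760326259/100000
Act: datewheel.pin[d→2254-04-27]
Obs: 2254-04-27
Act: datewheel.pin[d→2019-09-03]
Obs: 2019-09-03
Act: remeasure.express[v→-7756; u_from→cm; u_to→km]
Obs: -1939/25000
Act: datewheel.pin[d→1951-02-16]
Obs: 1951-02-16
Act: datewheel.roll[n→321]
Obs: 1952-01-03
Act: datewheel.yhop[n→7]
Obs: 1959-01-03
Act: mathcell.prime[x→47]
Obs: 47
Act: remeasure.express[v→6314; u_from→day; u_to→min]
Obs: 9092160
Act: remeasure.express[v→-5839; u_from→s; u_to→day]
Obs: -5839/86400
Act: datewheel.roll[n→113]
Obs: 1959-04-26
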